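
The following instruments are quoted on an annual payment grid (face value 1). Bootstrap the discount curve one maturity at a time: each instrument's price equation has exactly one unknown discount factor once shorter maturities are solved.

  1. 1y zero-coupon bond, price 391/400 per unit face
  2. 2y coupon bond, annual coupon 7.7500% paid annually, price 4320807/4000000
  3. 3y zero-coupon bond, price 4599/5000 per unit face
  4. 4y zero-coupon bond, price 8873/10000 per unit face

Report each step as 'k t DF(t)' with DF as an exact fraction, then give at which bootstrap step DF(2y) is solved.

step 1 [1y] zero: DF = P = 391/400 ≈ 0.977500
step 2 [2y] bond c/1=31/400: DF=(4320807/4000000 − 31/400·(0.977500))/(1+31/400) = 4661/5000 ≈ 0.932200
step 3 [3y] zero: DF = P = 4599/5000 ≈ 0.919800
step 4 [4y] zero: DF = P = 8873/10000 ≈ 0.887300

1 1 391/400
2 2 4661/5000
3 3 4599/5000
4 4 8873/10000
DF(2y) is solved at step 2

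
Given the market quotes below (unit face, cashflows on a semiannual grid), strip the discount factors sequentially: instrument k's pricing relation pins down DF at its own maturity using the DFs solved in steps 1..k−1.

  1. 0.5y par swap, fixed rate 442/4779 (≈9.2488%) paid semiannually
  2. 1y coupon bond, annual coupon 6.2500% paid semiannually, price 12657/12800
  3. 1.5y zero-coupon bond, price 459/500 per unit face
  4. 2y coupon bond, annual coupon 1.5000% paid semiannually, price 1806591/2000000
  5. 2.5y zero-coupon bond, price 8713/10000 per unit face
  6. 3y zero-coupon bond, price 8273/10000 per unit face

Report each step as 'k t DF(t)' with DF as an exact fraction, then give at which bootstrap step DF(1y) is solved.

1 1/2 4779/5000
2 1 9299/10000
3 3/2 459/500
4 2 8757/10000
5 5/2 8713/10000
6 3 8273/10000
DF(1y) is solved at step 2

step 1 [0.5y] swap r/2=221/4779: DF=(1 − 221/4779·(0))/(1+221/4779) = 4779/5000 ≈ 0.955800
step 2 [1y] bond c/2=1/32: DF=(12657/12800 − 1/32·(0.955800))/(1+1/32) = 9299/10000 ≈ 0.929900
step 3 [1.5y] zero: DF = P = 459/500 ≈ 0.918000
step 4 [2y] bond c/2=3/400: DF=(1806591/2000000 − 3/400·(0.955800+0.929900+0.918000))/(1+3/400) = 8757/10000 ≈ 0.875700
step 5 [2.5y] zero: DF = P = 8713/10000 ≈ 0.871300
step 6 [3y] zero: DF = P = 8273/10000 ≈ 0.827300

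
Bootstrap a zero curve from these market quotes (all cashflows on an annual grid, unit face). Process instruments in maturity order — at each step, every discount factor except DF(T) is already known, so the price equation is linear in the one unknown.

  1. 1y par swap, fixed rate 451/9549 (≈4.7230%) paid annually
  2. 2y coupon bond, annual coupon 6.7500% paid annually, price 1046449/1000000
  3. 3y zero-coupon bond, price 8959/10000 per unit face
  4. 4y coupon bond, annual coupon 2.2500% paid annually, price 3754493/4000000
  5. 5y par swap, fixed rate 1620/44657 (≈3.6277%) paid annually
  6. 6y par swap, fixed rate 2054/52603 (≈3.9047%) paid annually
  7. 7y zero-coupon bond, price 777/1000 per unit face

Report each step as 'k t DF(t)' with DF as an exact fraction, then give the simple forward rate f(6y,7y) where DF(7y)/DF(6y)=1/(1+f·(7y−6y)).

step 1 [1y] swap r/1=451/9549: DF=(1 − 451/9549·(0))/(1+451/9549) = 9549/10000 ≈ 0.954900
step 2 [2y] bond c/1=27/400: DF=(1046449/1000000 − 27/400·(0.954900))/(1+27/400) = 9199/10000 ≈ 0.919900
step 3 [3y] zero: DF = P = 8959/10000 ≈ 0.895900
step 4 [4y] bond c/1=9/400: DF=(3754493/4000000 − 9/400·(0.954900+0.919900+0.895900))/(1+9/400) = 857/1000 ≈ 0.857000
step 5 [5y] swap r/1=1620/44657: DF=(1 − 1620/44657·(0.954900+0.919900+0.895900+0.857000))/(1+1620/44657) = 419/500 ≈ 0.838000
step 6 [6y] swap r/1=2054/52603: DF=(1 − 2054/52603·(0.954900+0.919900+0.895900+0.857000+0.838000))/(1+2054/52603) = 3973/5000 ≈ 0.794600
step 7 [7y] zero: DF = P = 777/1000 ≈ 0.777000

1 1 9549/10000
2 2 9199/10000
3 3 8959/10000
4 4 857/1000
5 5 419/500
6 6 3973/5000
7 7 777/1000
f(6y,7y) = ((3973/5000)/(777/1000) − 1)/(1) = 88/3885 ≈ 2.2651%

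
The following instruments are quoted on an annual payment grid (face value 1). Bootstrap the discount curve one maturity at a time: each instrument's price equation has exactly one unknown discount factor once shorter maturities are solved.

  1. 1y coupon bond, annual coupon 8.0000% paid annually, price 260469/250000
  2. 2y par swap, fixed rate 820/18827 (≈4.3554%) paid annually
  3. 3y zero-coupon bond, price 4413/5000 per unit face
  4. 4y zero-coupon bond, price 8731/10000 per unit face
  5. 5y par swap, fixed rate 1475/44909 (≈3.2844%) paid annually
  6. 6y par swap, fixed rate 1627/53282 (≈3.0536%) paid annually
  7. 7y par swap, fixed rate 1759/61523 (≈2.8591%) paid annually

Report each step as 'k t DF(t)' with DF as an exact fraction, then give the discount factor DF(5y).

1 1 9647/10000
2 2 459/500
3 3 4413/5000
4 4 8731/10000
5 5 341/400
6 6 8373/10000
7 7 8241/10000
DF(5y) = 341/400 ≈ 0.852500

step 1 [1y] bond c/1=2/25: DF=(260469/250000 − 2/25·(0))/(1+2/25) = 9647/10000 ≈ 0.964700
step 2 [2y] swap r/1=820/18827: DF=(1 − 820/18827·(0.964700))/(1+820/18827) = 459/500 ≈ 0.918000
step 3 [3y] zero: DF = P = 4413/5000 ≈ 0.882600
step 4 [4y] zero: DF = P = 8731/10000 ≈ 0.873100
step 5 [5y] swap r/1=1475/44909: DF=(1 − 1475/44909·(0.964700+0.918000+0.882600+0.873100))/(1+1475/44909) = 341/400 ≈ 0.852500
step 6 [6y] swap r/1=1627/53282: DF=(1 − 1627/53282·(0.964700+0.918000+0.882600+0.873100+0.852500))/(1+1627/53282) = 8373/10000 ≈ 0.837300
step 7 [7y] swap r/1=1759/61523: DF=(1 − 1759/61523·(0.964700+0.918000+0.882600+0.873100+0.852500+0.837300))/(1+1759/61523) = 8241/10000 ≈ 0.824100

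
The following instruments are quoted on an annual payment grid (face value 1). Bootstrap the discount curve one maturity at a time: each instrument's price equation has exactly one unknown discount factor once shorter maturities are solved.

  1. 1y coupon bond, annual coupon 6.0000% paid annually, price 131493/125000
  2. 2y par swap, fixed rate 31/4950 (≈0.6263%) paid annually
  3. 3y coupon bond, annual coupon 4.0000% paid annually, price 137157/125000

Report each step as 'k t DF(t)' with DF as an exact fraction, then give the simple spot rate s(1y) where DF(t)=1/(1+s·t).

step 1 [1y] bond c/1=3/50: DF=(131493/125000 − 3/50·(0))/(1+3/50) = 2481/2500 ≈ 0.992400
step 2 [2y] swap r/1=31/4950: DF=(1 − 31/4950·(0.992400))/(1+31/4950) = 2469/2500 ≈ 0.987600
step 3 [3y] bond c/1=1/25: DF=(137157/125000 − 1/25·(0.992400+0.987600))/(1+1/25) = 9789/10000 ≈ 0.978900

1 1 2481/2500
2 2 2469/2500
3 3 9789/10000
s(1y) = (1/(2481/2500) − 1)/(1) = 19/2481 ≈ 0.7658%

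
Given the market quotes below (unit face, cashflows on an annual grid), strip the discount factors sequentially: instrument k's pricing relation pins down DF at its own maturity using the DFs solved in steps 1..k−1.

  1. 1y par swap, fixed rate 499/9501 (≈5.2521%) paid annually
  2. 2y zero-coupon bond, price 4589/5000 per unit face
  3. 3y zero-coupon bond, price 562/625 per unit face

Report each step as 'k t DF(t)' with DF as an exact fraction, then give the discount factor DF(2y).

step 1 [1y] swap r/1=499/9501: DF=(1 − 499/9501·(0))/(1+499/9501) = 9501/10000 ≈ 0.950100
step 2 [2y] zero: DF = P = 4589/5000 ≈ 0.917800
step 3 [3y] zero: DF = P = 562/625 ≈ 0.899200

1 1 9501/10000
2 2 4589/5000
3 3 562/625
DF(2y) = 4589/5000 ≈ 0.917800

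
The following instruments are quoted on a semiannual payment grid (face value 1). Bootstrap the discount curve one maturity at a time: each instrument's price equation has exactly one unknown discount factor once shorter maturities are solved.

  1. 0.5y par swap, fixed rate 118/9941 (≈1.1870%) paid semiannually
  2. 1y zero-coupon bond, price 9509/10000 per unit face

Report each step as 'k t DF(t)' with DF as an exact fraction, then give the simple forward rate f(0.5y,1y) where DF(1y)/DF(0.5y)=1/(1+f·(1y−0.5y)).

step 1 [0.5y] swap r/2=59/9941: DF=(1 − 59/9941·(0))/(1+59/9941) = 9941/10000 ≈ 0.994100
step 2 [1y] zero: DF = P = 9509/10000 ≈ 0.950900

1 1/2 9941/10000
2 1 9509/10000
f(0.5y,1y) = ((9941/10000)/(9509/10000) − 1)/(1/2) = 864/9509 ≈ 9.0861%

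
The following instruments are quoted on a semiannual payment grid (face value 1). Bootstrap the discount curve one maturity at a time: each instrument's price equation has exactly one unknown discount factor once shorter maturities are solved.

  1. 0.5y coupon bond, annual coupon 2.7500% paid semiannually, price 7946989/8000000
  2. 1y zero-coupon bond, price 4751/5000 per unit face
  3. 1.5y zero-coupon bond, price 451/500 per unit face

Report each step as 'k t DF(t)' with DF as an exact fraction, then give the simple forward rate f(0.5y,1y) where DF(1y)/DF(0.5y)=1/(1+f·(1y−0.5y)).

step 1 [0.5y] bond c/2=11/800: DF=(7946989/8000000 − 11/800·(0))/(1+11/800) = 9799/10000 ≈ 0.979900
step 2 [1y] zero: DF = P = 4751/5000 ≈ 0.950200
step 3 [1.5y] zero: DF = P = 451/500 ≈ 0.902000

1 1/2 9799/10000
2 1 4751/5000
3 3/2 451/500
f(0.5y,1y) = ((9799/10000)/(4751/5000) − 1)/(1/2) = 297/4751 ≈ 6.2513%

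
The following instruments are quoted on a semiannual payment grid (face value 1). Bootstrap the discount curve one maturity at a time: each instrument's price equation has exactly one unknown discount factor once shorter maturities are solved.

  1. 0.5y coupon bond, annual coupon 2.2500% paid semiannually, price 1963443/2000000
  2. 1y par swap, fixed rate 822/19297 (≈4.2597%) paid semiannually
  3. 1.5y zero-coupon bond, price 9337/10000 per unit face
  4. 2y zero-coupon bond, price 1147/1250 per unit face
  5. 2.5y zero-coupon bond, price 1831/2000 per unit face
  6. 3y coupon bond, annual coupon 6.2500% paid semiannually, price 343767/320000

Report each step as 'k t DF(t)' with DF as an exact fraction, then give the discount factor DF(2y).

1 1/2 2427/2500
2 1 9589/10000
3 3/2 9337/10000
4 2 1147/1250
5 5/2 1831/2000
6 3 4497/5000
DF(2y) = 1147/1250 ≈ 0.917600

step 1 [0.5y] bond c/2=9/800: DF=(1963443/2000000 − 9/800·(0))/(1+9/800) = 2427/2500 ≈ 0.970800
step 2 [1y] swap r/2=411/19297: DF=(1 − 411/19297·(0.970800))/(1+411/19297) = 9589/10000 ≈ 0.958900
step 3 [1.5y] zero: DF = P = 9337/10000 ≈ 0.933700
step 4 [2y] zero: DF = P = 1147/1250 ≈ 0.917600
step 5 [2.5y] zero: DF = P = 1831/2000 ≈ 0.915500
step 6 [3y] bond c/2=1/32: DF=(343767/320000 − 1/32·(0.970800+0.958900+0.933700+0.917600+0.915500))/(1+1/32) = 4497/5000 ≈ 0.899400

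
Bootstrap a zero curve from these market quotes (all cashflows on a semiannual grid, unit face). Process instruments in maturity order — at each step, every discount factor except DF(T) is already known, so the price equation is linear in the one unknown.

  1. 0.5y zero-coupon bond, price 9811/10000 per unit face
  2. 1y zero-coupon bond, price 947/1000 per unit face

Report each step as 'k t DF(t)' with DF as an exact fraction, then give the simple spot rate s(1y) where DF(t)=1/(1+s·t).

step 1 [0.5y] zero: DF = P = 9811/10000 ≈ 0.981100
step 2 [1y] zero: DF = P = 947/1000 ≈ 0.947000

1 1/2 9811/10000
2 1 947/1000
s(1y) = (1/(947/1000) − 1)/(1) = 53/947 ≈ 5.5966%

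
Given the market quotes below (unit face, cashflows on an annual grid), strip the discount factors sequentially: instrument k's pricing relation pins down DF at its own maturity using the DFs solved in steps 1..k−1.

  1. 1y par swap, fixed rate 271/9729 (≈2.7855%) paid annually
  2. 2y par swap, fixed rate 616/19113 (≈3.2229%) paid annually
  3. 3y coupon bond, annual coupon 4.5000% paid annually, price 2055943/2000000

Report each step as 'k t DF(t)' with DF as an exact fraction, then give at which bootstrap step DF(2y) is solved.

1 1 9729/10000
2 2 1173/1250
3 3 4507/5000
DF(2y) is solved at step 2

step 1 [1y] swap r/1=271/9729: DF=(1 − 271/9729·(0))/(1+271/9729) = 9729/10000 ≈ 0.972900
step 2 [2y] swap r/1=616/19113: DF=(1 − 616/19113·(0.972900))/(1+616/19113) = 1173/1250 ≈ 0.938400
step 3 [3y] bond c/1=9/200: DF=(2055943/2000000 − 9/200·(0.972900+0.938400))/(1+9/200) = 4507/5000 ≈ 0.901400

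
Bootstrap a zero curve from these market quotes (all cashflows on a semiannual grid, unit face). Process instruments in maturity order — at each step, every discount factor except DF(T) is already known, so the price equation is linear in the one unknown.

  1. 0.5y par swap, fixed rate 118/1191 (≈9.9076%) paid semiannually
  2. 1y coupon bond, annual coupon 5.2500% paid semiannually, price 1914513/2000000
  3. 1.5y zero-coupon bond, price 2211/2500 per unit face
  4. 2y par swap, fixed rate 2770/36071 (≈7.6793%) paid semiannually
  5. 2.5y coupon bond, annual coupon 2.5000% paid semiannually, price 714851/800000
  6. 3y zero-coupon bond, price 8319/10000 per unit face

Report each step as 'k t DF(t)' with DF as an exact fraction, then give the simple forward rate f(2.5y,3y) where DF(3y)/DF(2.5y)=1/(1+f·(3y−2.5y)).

1 1/2 1191/1250
2 1 2271/2500
3 3/2 2211/2500
4 2 1723/2000
5 5/2 419/500
6 3 8319/10000
f(2.5y,3y) = ((419/500)/(8319/10000) − 1)/(1/2) = 122/8319 ≈ 1.4665%

step 1 [0.5y] swap r/2=59/1191: DF=(1 − 59/1191·(0))/(1+59/1191) = 1191/1250 ≈ 0.952800
step 2 [1y] bond c/2=21/800: DF=(1914513/2000000 − 21/800·(0.952800))/(1+21/800) = 2271/2500 ≈ 0.908400
step 3 [1.5y] zero: DF = P = 2211/2500 ≈ 0.884400
step 4 [2y] swap r/2=1385/36071: DF=(1 − 1385/36071·(0.952800+0.908400+0.884400))/(1+1385/36071) = 1723/2000 ≈ 0.861500
step 5 [2.5y] bond c/2=1/80: DF=(714851/800000 − 1/80·(0.952800+0.908400+0.884400+0.861500))/(1+1/80) = 419/500 ≈ 0.838000
step 6 [3y] zero: DF = P = 8319/10000 ≈ 0.831900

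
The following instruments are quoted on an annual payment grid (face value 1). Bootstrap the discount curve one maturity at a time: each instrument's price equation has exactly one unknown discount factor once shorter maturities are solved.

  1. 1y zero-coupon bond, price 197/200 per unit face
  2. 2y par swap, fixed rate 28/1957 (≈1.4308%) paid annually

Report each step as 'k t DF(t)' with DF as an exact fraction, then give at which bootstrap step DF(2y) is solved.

step 1 [1y] zero: DF = P = 197/200 ≈ 0.985000
step 2 [2y] swap r/1=28/1957: DF=(1 − 28/1957·(0.985000))/(1+28/1957) = 243/250 ≈ 0.972000

1 1 197/200
2 2 243/250
DF(2y) is solved at step 2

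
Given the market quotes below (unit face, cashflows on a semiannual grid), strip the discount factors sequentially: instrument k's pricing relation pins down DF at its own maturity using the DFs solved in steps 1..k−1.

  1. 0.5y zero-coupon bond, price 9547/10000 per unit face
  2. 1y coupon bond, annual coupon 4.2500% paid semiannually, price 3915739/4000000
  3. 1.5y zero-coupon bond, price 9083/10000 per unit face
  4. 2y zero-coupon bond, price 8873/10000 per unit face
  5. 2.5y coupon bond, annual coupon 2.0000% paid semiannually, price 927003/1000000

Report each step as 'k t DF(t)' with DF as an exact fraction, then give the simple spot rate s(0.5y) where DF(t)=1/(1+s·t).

1 1/2 9547/10000
2 1 9387/10000
3 3/2 9083/10000
4 2 8873/10000
5 5/2 8813/10000
s(0.5y) = (1/(9547/10000) − 1)/(1/2) = 906/9547 ≈ 9.4899%

step 1 [0.5y] zero: DF = P = 9547/10000 ≈ 0.954700
step 2 [1y] bond c/2=17/800: DF=(3915739/4000000 − 17/800·(0.954700))/(1+17/800) = 9387/10000 ≈ 0.938700
step 3 [1.5y] zero: DF = P = 9083/10000 ≈ 0.908300
step 4 [2y] zero: DF = P = 8873/10000 ≈ 0.887300
step 5 [2.5y] bond c/2=1/100: DF=(927003/1000000 − 1/100·(0.954700+0.938700+0.908300+0.887300))/(1+1/100) = 8813/10000 ≈ 0.881300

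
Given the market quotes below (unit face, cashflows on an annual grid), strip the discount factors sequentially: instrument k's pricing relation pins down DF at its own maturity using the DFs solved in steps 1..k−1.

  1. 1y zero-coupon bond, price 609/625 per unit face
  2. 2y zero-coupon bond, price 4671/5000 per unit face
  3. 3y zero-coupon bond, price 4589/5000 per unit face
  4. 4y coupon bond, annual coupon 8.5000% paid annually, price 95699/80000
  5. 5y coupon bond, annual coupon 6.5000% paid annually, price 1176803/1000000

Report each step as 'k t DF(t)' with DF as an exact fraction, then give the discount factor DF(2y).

step 1 [1y] zero: DF = P = 609/625 ≈ 0.974400
step 2 [2y] zero: DF = P = 4671/5000 ≈ 0.934200
step 3 [3y] zero: DF = P = 4589/5000 ≈ 0.917800
step 4 [4y] bond c/1=17/200: DF=(95699/80000 − 17/200·(0.974400+0.934200+0.917800))/(1+17/200) = 8811/10000 ≈ 0.881100
step 5 [5y] bond c/1=13/200: DF=(1176803/1000000 − 13/200·(0.974400+0.934200+0.917800+0.881100))/(1+13/200) = 8787/10000 ≈ 0.878700

1 1 609/625
2 2 4671/5000
3 3 4589/5000
4 4 8811/10000
5 5 8787/10000
DF(2y) = 4671/5000 ≈ 0.934200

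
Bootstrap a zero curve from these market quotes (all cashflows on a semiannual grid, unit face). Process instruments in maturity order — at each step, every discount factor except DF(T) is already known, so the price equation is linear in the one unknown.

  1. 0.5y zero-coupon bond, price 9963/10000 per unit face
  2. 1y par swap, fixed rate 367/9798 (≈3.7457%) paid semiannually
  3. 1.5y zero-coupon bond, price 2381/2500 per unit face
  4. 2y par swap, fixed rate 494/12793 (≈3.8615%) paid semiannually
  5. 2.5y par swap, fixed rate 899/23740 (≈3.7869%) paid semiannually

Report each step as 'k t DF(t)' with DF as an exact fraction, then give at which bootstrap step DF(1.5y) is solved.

step 1 [0.5y] zero: DF = P = 9963/10000 ≈ 0.996300
step 2 [1y] swap r/2=367/19596: DF=(1 − 367/19596·(0.996300))/(1+367/19596) = 9633/10000 ≈ 0.963300
step 3 [1.5y] zero: DF = P = 2381/2500 ≈ 0.952400
step 4 [2y] swap r/2=247/12793: DF=(1 − 247/12793·(0.996300+0.963300+0.952400))/(1+247/12793) = 9259/10000 ≈ 0.925900
step 5 [2.5y] swap r/2=899/47480: DF=(1 − 899/47480·(0.996300+0.963300+0.952400+0.925900))/(1+899/47480) = 9101/10000 ≈ 0.910100

1 1/2 9963/10000
2 1 9633/10000
3 3/2 2381/2500
4 2 9259/10000
5 5/2 9101/10000
DF(1.5y) is solved at step 3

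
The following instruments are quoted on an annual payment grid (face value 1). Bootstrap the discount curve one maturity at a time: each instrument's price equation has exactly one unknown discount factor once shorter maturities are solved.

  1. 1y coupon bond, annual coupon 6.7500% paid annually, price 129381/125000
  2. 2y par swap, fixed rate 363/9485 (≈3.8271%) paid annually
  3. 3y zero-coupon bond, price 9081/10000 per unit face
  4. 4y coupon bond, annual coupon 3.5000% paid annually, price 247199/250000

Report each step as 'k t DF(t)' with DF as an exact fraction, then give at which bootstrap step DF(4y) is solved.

step 1 [1y] bond c/1=27/400: DF=(129381/125000 − 27/400·(0))/(1+27/400) = 606/625 ≈ 0.969600
step 2 [2y] swap r/1=363/9485: DF=(1 − 363/9485·(0.969600))/(1+363/9485) = 4637/5000 ≈ 0.927400
step 3 [3y] zero: DF = P = 9081/10000 ≈ 0.908100
step 4 [4y] bond c/1=7/200: DF=(247199/250000 − 7/200·(0.969600+0.927400+0.908100))/(1+7/200) = 1721/2000 ≈ 0.860500

1 1 606/625
2 2 4637/5000
3 3 9081/10000
4 4 1721/2000
DF(4y) is solved at step 4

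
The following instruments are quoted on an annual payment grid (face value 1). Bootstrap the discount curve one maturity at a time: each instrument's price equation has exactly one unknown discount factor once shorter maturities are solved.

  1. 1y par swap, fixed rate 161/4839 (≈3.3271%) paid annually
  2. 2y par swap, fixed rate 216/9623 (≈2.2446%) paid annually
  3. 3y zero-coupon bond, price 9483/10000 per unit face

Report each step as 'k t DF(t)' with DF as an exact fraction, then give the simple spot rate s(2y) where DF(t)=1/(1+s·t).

1 1 4839/5000
2 2 598/625
3 3 9483/10000
s(2y) = (1/(598/625) − 1)/(2) = 27/1196 ≈ 2.2575%

step 1 [1y] swap r/1=161/4839: DF=(1 − 161/4839·(0))/(1+161/4839) = 4839/5000 ≈ 0.967800
step 2 [2y] swap r/1=216/9623: DF=(1 − 216/9623·(0.967800))/(1+216/9623) = 598/625 ≈ 0.956800
step 3 [3y] zero: DF = P = 9483/10000 ≈ 0.948300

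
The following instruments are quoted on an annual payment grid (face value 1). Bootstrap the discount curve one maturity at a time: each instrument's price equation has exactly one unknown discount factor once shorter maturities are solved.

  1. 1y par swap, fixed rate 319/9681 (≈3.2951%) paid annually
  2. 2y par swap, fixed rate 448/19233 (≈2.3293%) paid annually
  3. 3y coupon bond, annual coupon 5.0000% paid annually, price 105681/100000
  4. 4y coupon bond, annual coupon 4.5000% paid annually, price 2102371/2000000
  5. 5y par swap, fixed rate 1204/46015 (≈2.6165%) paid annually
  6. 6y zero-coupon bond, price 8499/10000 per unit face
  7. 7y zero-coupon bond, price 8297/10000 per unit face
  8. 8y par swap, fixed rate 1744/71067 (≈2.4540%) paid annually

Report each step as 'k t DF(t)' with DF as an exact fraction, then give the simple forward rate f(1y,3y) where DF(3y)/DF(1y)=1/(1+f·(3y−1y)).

1 1 9681/10000
2 2 597/625
3 3 9149/10000
4 4 8837/10000
5 5 2199/2500
6 6 8499/10000
7 7 8297/10000
8 8 516/625
f(1y,3y) = ((9681/10000)/(9149/10000) − 1)/(2) = 38/1307 ≈ 2.9074%

step 1 [1y] swap r/1=319/9681: DF=(1 − 319/9681·(0))/(1+319/9681) = 9681/10000 ≈ 0.968100
step 2 [2y] swap r/1=448/19233: DF=(1 − 448/19233·(0.968100))/(1+448/19233) = 597/625 ≈ 0.955200
step 3 [3y] bond c/1=1/20: DF=(105681/100000 − 1/20·(0.968100+0.955200))/(1+1/20) = 9149/10000 ≈ 0.914900
step 4 [4y] bond c/1=9/200: DF=(2102371/2000000 − 9/200·(0.968100+0.955200+0.914900))/(1+9/200) = 8837/10000 ≈ 0.883700
step 5 [5y] swap r/1=1204/46015: DF=(1 − 1204/46015·(0.968100+0.955200+0.914900+0.883700))/(1+1204/46015) = 2199/2500 ≈ 0.879600
step 6 [6y] zero: DF = P = 8499/10000 ≈ 0.849900
step 7 [7y] zero: DF = P = 8297/10000 ≈ 0.829700
step 8 [8y] swap r/1=1744/71067: DF=(1 − 1744/71067·(0.968100+0.955200+0.914900+0.883700+0.879600+0.849900+0.829700))/(1+1744/71067) = 516/625 ≈ 0.825600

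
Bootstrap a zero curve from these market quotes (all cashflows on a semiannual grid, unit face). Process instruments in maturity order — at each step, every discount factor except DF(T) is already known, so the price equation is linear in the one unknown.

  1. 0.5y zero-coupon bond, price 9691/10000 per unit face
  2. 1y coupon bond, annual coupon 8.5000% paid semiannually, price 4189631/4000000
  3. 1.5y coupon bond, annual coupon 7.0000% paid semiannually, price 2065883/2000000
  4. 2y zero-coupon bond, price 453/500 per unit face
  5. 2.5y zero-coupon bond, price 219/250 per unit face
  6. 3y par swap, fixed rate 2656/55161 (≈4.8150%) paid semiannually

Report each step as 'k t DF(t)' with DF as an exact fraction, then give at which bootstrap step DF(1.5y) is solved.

step 1 [0.5y] zero: DF = P = 9691/10000 ≈ 0.969100
step 2 [1y] bond c/2=17/400: DF=(4189631/4000000 − 17/400·(0.969100))/(1+17/400) = 2413/2500 ≈ 0.965200
step 3 [1.5y] bond c/2=7/200: DF=(2065883/2000000 − 7/200·(0.969100+0.965200))/(1+7/200) = 4663/5000 ≈ 0.932600
step 4 [2y] zero: DF = P = 453/500 ≈ 0.906000
step 5 [2.5y] zero: DF = P = 219/250 ≈ 0.876000
step 6 [3y] swap r/2=1328/55161: DF=(1 − 1328/55161·(0.969100+0.965200+0.932600+0.906000+0.876000))/(1+1328/55161) = 542/625 ≈ 0.867200

1 1/2 9691/10000
2 1 2413/2500
3 3/2 4663/5000
4 2 453/500
5 5/2 219/250
6 3 542/625
DF(1.5y) is solved at step 3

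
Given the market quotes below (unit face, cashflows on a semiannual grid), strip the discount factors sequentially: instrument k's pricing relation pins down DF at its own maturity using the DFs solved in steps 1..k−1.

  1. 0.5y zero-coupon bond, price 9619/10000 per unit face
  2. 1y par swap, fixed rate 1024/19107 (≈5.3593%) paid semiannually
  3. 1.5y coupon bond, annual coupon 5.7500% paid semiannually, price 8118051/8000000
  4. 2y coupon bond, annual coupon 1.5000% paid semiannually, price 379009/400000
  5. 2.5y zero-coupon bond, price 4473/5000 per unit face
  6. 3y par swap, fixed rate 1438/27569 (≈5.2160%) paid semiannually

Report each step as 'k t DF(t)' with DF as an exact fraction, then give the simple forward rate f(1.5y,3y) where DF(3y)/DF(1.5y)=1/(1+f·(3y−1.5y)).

step 1 [0.5y] zero: DF = P = 9619/10000 ≈ 0.961900
step 2 [1y] swap r/2=512/19107: DF=(1 − 512/19107·(0.961900))/(1+512/19107) = 593/625 ≈ 0.948800
step 3 [1.5y] bond c/2=23/800: DF=(8118051/8000000 − 23/800·(0.961900+0.948800))/(1+23/800) = 933/1000 ≈ 0.933000
step 4 [2y] bond c/2=3/400: DF=(379009/400000 − 3/400·(0.961900+0.948800+0.933000))/(1+3/400) = 9193/10000 ≈ 0.919300
step 5 [2.5y] zero: DF = P = 4473/5000 ≈ 0.894600
step 6 [3y] swap r/2=719/27569: DF=(1 − 719/27569·(0.961900+0.948800+0.933000+0.919300+0.894600))/(1+719/27569) = 4281/5000 ≈ 0.856200

1 1/2 9619/10000
2 1 593/625
3 3/2 933/1000
4 2 9193/10000
5 5/2 4473/5000
6 3 4281/5000
f(1.5y,3y) = ((933/1000)/(4281/5000) − 1)/(3/2) = 256/4281 ≈ 5.9799%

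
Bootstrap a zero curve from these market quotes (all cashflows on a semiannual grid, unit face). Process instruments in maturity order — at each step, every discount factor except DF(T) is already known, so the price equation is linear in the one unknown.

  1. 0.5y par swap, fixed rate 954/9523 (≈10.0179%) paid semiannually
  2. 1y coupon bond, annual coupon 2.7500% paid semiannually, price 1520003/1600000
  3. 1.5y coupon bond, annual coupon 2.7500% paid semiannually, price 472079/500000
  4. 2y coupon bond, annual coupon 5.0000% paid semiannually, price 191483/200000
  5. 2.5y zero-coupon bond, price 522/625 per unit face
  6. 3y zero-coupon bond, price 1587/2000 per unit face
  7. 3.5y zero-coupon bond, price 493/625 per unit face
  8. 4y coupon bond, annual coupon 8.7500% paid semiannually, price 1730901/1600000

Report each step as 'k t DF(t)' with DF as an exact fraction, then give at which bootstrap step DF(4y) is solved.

1 1/2 9523/10000
2 1 4621/5000
3 3/2 9059/10000
4 2 4331/5000
5 5/2 522/625
6 3 1587/2000
7 7/2 493/625
8 4 3911/5000
DF(4y) is solved at step 8

step 1 [0.5y] swap r/2=477/9523: DF=(1 − 477/9523·(0))/(1+477/9523) = 9523/10000 ≈ 0.952300
step 2 [1y] bond c/2=11/800: DF=(1520003/1600000 − 11/800·(0.952300))/(1+11/800) = 4621/5000 ≈ 0.924200
step 3 [1.5y] bond c/2=11/800: DF=(472079/500000 − 11/800·(0.952300+0.924200))/(1+11/800) = 9059/10000 ≈ 0.905900
step 4 [2y] bond c/2=1/40: DF=(191483/200000 − 1/40·(0.952300+0.924200+0.905900))/(1+1/40) = 4331/5000 ≈ 0.866200
step 5 [2.5y] zero: DF = P = 522/625 ≈ 0.835200
step 6 [3y] zero: DF = P = 1587/2000 ≈ 0.793500
step 7 [3.5y] zero: DF = P = 493/625 ≈ 0.788800
step 8 [4y] bond c/2=7/160: DF=(1730901/1600000 − 7/160·(0.952300+0.924200+0.905900+0.866200+0.835200+0.793500+0.788800))/(1+7/160) = 3911/5000 ≈ 0.782200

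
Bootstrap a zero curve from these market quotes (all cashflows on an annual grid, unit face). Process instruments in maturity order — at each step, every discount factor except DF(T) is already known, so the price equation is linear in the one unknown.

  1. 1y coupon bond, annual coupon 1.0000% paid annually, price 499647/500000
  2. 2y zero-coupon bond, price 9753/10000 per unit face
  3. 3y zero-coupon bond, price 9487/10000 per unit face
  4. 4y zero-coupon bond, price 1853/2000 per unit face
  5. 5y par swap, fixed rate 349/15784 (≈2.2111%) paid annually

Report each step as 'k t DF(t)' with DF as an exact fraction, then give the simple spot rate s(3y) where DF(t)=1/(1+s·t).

1 1 4947/5000
2 2 9753/10000
3 3 9487/10000
4 4 1853/2000
5 5 8953/10000
s(3y) = (1/(9487/10000) − 1)/(3) = 171/9487 ≈ 1.8025%

step 1 [1y] bond c/1=1/100: DF=(499647/500000 − 1/100·(0))/(1+1/100) = 4947/5000 ≈ 0.989400
step 2 [2y] zero: DF = P = 9753/10000 ≈ 0.975300
step 3 [3y] zero: DF = P = 9487/10000 ≈ 0.948700
step 4 [4y] zero: DF = P = 1853/2000 ≈ 0.926500
step 5 [5y] swap r/1=349/15784: DF=(1 − 349/15784·(0.989400+0.975300+0.948700+0.926500))/(1+349/15784) = 8953/10000 ≈ 0.895300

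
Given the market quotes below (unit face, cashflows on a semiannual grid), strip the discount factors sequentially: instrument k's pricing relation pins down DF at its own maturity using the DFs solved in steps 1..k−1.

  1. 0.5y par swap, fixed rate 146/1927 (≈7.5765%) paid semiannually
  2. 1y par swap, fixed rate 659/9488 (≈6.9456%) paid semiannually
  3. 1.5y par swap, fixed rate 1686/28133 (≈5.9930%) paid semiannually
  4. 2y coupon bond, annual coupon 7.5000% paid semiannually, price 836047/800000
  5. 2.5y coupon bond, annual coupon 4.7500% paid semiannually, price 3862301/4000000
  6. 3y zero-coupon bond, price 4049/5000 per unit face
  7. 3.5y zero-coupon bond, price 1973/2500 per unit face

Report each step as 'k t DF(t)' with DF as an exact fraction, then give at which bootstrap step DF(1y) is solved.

1 1/2 1927/2000
2 1 9341/10000
3 3/2 9157/10000
4 2 566/625
5 5/2 8569/10000
6 3 4049/5000
7 7/2 1973/2500
DF(1y) is solved at step 2

step 1 [0.5y] swap r/2=73/1927: DF=(1 − 73/1927·(0))/(1+73/1927) = 1927/2000 ≈ 0.963500
step 2 [1y] swap r/2=659/18976: DF=(1 − 659/18976·(0.963500))/(1+659/18976) = 9341/10000 ≈ 0.934100
step 3 [1.5y] swap r/2=843/28133: DF=(1 − 843/28133·(0.963500+0.934100))/(1+843/28133) = 9157/10000 ≈ 0.915700
step 4 [2y] bond c/2=3/80: DF=(836047/800000 − 3/80·(0.963500+0.934100+0.915700))/(1+3/80) = 566/625 ≈ 0.905600
step 5 [2.5y] bond c/2=19/800: DF=(3862301/4000000 − 19/800·(0.963500+0.934100+0.915700+0.905600))/(1+19/800) = 8569/10000 ≈ 0.856900
step 6 [3y] zero: DF = P = 4049/5000 ≈ 0.809800
step 7 [3.5y] zero: DF = P = 1973/2500 ≈ 0.789200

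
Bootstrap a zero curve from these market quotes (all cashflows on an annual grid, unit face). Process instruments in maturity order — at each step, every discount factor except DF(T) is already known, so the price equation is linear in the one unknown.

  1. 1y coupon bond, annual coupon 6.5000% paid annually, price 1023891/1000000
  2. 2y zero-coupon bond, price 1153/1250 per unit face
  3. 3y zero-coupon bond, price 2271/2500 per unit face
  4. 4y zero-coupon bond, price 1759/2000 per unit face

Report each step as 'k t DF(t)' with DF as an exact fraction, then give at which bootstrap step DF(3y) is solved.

step 1 [1y] bond c/1=13/200: DF=(1023891/1000000 − 13/200·(0))/(1+13/200) = 4807/5000 ≈ 0.961400
step 2 [2y] zero: DF = P = 1153/1250 ≈ 0.922400
step 3 [3y] zero: DF = P = 2271/2500 ≈ 0.908400
step 4 [4y] zero: DF = P = 1759/2000 ≈ 0.879500

1 1 4807/5000
2 2 1153/1250
3 3 2271/2500
4 4 1759/2000
DF(3y) is solved at step 3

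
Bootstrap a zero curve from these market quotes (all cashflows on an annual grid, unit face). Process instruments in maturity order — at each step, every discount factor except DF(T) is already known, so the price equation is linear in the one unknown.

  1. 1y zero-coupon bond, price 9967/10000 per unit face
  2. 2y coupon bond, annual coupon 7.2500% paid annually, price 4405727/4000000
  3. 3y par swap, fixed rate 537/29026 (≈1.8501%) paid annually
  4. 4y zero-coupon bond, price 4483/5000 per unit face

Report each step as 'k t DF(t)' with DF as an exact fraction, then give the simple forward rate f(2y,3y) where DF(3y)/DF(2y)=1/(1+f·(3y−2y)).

step 1 [1y] zero: DF = P = 9967/10000 ≈ 0.996700
step 2 [2y] bond c/1=29/400: DF=(4405727/4000000 − 29/400·(0.996700))/(1+29/400) = 2399/2500 ≈ 0.959600
step 3 [3y] swap r/1=537/29026: DF=(1 − 537/29026·(0.996700+0.959600))/(1+537/29026) = 9463/10000 ≈ 0.946300
step 4 [4y] zero: DF = P = 4483/5000 ≈ 0.896600

1 1 9967/10000
2 2 2399/2500
3 3 9463/10000
4 4 4483/5000
f(2y,3y) = ((2399/2500)/(9463/10000) − 1)/(1) = 133/9463 ≈ 1.4055%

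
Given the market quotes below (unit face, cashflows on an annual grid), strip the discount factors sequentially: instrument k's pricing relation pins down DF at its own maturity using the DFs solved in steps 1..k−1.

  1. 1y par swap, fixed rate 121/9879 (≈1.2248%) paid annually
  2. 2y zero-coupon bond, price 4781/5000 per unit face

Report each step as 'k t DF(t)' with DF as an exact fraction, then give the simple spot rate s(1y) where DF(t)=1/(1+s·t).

step 1 [1y] swap r/1=121/9879: DF=(1 − 121/9879·(0))/(1+121/9879) = 9879/10000 ≈ 0.987900
step 2 [2y] zero: DF = P = 4781/5000 ≈ 0.956200

1 1 9879/10000
2 2 4781/5000
s(1y) = (1/(9879/10000) − 1)/(1) = 121/9879 ≈ 1.2248%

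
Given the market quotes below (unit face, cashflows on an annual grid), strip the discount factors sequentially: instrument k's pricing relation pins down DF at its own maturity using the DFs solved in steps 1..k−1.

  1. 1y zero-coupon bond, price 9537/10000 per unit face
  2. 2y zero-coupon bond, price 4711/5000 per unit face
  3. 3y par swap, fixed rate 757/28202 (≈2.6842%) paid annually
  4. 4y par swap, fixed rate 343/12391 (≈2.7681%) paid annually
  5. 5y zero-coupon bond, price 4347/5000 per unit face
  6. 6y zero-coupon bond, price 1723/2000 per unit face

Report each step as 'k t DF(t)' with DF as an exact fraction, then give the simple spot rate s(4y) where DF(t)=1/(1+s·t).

1 1 9537/10000
2 2 4711/5000
3 3 9243/10000
4 4 8971/10000
5 5 4347/5000
6 6 1723/2000
s(4y) = (1/(8971/10000) − 1)/(4) = 1029/35884 ≈ 2.8676%

step 1 [1y] zero: DF = P = 9537/10000 ≈ 0.953700
step 2 [2y] zero: DF = P = 4711/5000 ≈ 0.942200
step 3 [3y] swap r/1=757/28202: DF=(1 − 757/28202·(0.953700+0.942200))/(1+757/28202) = 9243/10000 ≈ 0.924300
step 4 [4y] swap r/1=343/12391: DF=(1 − 343/12391·(0.953700+0.942200+0.924300))/(1+343/12391) = 8971/10000 ≈ 0.897100
step 5 [5y] zero: DF = P = 4347/5000 ≈ 0.869400
step 6 [6y] zero: DF = P = 1723/2000 ≈ 0.861500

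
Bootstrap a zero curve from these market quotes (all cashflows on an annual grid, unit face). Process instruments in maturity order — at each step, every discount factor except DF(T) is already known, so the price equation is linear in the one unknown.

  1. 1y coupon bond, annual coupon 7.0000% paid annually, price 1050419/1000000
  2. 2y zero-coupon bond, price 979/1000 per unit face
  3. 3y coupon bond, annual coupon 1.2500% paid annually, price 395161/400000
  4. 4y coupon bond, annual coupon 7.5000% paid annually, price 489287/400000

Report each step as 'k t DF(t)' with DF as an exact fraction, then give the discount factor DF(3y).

step 1 [1y] bond c/1=7/100: DF=(1050419/1000000 − 7/100·(0))/(1+7/100) = 9817/10000 ≈ 0.981700
step 2 [2y] zero: DF = P = 979/1000 ≈ 0.979000
step 3 [3y] bond c/1=1/80: DF=(395161/400000 − 1/80·(0.981700+0.979000))/(1+1/80) = 1903/2000 ≈ 0.951500
step 4 [4y] bond c/1=3/40: DF=(489287/400000 − 3/40·(0.981700+0.979000+0.951500))/(1+3/40) = 9347/10000 ≈ 0.934700

1 1 9817/10000
2 2 979/1000
3 3 1903/2000
4 4 9347/10000
DF(3y) = 1903/2000 ≈ 0.951500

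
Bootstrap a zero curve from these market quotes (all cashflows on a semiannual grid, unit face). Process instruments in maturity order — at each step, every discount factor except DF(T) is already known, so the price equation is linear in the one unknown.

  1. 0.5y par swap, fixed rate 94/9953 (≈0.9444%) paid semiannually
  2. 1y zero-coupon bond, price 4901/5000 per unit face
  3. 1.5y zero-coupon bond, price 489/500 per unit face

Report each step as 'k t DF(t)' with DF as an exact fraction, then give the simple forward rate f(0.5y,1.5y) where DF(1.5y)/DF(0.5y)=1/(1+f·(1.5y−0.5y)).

1 1/2 9953/10000
2 1 4901/5000
3 3/2 489/500
f(0.5y,1.5y) = ((9953/10000)/(489/500) − 1)/(1) = 173/9780 ≈ 1.7689%

step 1 [0.5y] swap r/2=47/9953: DF=(1 − 47/9953·(0))/(1+47/9953) = 9953/10000 ≈ 0.995300
step 2 [1y] zero: DF = P = 4901/5000 ≈ 0.980200
step 3 [1.5y] zero: DF = P = 489/500 ≈ 0.978000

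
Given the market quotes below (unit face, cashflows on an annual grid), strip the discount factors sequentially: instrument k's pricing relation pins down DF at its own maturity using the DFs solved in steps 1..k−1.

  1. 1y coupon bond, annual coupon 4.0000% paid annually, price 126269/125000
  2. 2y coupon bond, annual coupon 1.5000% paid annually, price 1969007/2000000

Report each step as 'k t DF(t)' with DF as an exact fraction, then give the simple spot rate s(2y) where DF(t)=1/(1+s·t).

1 1 9713/10000
2 2 2389/2500
s(2y) = (1/(2389/2500) − 1)/(2) = 111/4778 ≈ 2.3231%

step 1 [1y] bond c/1=1/25: DF=(126269/125000 − 1/25·(0))/(1+1/25) = 9713/10000 ≈ 0.971300
step 2 [2y] bond c/1=3/200: DF=(1969007/2000000 − 3/200·(0.971300))/(1+3/200) = 2389/2500 ≈ 0.955600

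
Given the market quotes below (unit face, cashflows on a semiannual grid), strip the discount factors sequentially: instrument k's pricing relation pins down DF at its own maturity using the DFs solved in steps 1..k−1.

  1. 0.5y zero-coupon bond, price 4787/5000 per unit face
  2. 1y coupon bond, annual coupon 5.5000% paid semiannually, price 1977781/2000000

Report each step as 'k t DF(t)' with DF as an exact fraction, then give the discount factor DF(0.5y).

step 1 [0.5y] zero: DF = P = 4787/5000 ≈ 0.957400
step 2 [1y] bond c/2=11/400: DF=(1977781/2000000 − 11/400·(0.957400))/(1+11/400) = 1171/1250 ≈ 0.936800

1 1/2 4787/5000
2 1 1171/1250
DF(0.5y) = 4787/5000 ≈ 0.957400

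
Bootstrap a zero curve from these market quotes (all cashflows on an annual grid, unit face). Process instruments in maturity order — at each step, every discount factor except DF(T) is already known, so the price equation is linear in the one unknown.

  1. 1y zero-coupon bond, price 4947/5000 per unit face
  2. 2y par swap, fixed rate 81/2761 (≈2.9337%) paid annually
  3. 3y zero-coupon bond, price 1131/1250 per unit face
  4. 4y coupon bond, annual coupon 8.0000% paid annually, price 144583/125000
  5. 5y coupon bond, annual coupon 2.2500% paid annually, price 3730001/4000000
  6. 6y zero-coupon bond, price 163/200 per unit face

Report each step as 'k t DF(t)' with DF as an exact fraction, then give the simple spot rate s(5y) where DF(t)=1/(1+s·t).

step 1 [1y] zero: DF = P = 4947/5000 ≈ 0.989400
step 2 [2y] swap r/1=81/2761: DF=(1 − 81/2761·(0.989400))/(1+81/2761) = 9433/10000 ≈ 0.943300
step 3 [3y] zero: DF = P = 1131/1250 ≈ 0.904800
step 4 [4y] bond c/1=2/25: DF=(144583/125000 − 2/25·(0.989400+0.943300+0.904800))/(1+2/25) = 538/625 ≈ 0.860800
step 5 [5y] bond c/1=9/400: DF=(3730001/4000000 − 9/400·(0.989400+0.943300+0.904800+0.860800))/(1+9/400) = 4153/5000 ≈ 0.830600
step 6 [6y] zero: DF = P = 163/200 ≈ 0.815000

1 1 4947/5000
2 2 9433/10000
3 3 1131/1250
4 4 538/625
5 5 4153/5000
6 6 163/200
s(5y) = (1/(4153/5000) − 1)/(5) = 847/20765 ≈ 4.0790%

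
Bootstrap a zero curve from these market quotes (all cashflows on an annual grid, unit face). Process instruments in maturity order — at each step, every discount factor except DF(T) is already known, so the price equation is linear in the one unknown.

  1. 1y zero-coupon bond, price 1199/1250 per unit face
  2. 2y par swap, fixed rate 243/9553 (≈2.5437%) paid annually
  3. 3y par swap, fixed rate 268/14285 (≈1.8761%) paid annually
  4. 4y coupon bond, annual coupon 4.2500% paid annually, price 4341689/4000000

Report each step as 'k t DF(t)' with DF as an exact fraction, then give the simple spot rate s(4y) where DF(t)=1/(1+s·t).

step 1 [1y] zero: DF = P = 1199/1250 ≈ 0.959200
step 2 [2y] swap r/1=243/9553: DF=(1 − 243/9553·(0.959200))/(1+243/9553) = 4757/5000 ≈ 0.951400
step 3 [3y] swap r/1=268/14285: DF=(1 − 268/14285·(0.959200+0.951400))/(1+268/14285) = 1183/1250 ≈ 0.946400
step 4 [4y] bond c/1=17/400: DF=(4341689/4000000 − 17/400·(0.959200+0.951400+0.946400))/(1+17/400) = 9247/10000 ≈ 0.924700

1 1 1199/1250
2 2 4757/5000
3 3 1183/1250
4 4 9247/10000
s(4y) = (1/(9247/10000) − 1)/(4) = 753/36988 ≈ 2.0358%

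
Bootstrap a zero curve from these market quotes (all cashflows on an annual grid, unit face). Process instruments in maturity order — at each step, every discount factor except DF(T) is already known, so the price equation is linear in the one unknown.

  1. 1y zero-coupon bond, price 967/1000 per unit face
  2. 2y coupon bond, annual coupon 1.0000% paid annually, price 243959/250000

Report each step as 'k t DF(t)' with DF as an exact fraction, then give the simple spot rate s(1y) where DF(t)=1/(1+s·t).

1 1 967/1000
2 2 4783/5000
s(1y) = (1/(967/1000) − 1)/(1) = 33/967 ≈ 3.4126%

step 1 [1y] zero: DF = P = 967/1000 ≈ 0.967000
step 2 [2y] bond c/1=1/100: DF=(243959/250000 − 1/100·(0.967000))/(1+1/100) = 4783/5000 ≈ 0.956600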